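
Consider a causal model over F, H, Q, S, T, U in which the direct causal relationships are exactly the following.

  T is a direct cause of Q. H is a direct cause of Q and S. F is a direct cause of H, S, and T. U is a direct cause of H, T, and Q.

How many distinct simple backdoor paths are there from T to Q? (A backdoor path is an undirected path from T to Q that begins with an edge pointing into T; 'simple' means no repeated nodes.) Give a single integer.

A backdoor path from T to Q is any simple undirected path whose first edge points into T (i.e. leaves T via a parent).
Parents of T: {F, U}.
Enumerating:
  P1: T <- F -> H <- U -> Q
  P2: T <- F -> H -> Q
  P3: T <- F -> S <- H <- U -> Q
  P4: T <- F -> S <- H -> Q
  P5: T <- U -> H -> Q
  P6: T <- U -> Q
That exhausts the simple backdoor paths. Count: 6.

6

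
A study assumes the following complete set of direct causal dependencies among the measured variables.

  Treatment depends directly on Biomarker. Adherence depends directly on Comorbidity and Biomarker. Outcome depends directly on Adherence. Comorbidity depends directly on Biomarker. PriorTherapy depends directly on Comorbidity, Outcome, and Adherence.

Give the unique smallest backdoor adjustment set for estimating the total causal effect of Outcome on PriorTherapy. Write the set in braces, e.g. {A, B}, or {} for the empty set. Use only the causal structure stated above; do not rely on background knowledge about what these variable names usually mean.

{Adherence}

Variables eligible for adjustment (non-descendants of Outcome, excluding Outcome and PriorTherapy): {Adherence, Biomarker, Comorbidity, Treatment}.
Backdoor paths from Outcome to PriorTherapy:
  P1: Outcome <- Adherence <- Biomarker -> Comorbidity -> PriorTherapy
  P2: Outcome <- Adherence <- Comorbidity -> PriorTherapy
  P3: Outcome <- Adherence -> PriorTherapy
The empty set is not sufficient: P1 (Outcome <- Adherence <- Biomarker -> Comorbidity -> PriorTherapy) has no collider blocking it and no conditioned non-collider, so it is open.
Try {Adherence}:
  P1: blocked at chain node Adherence ∈ conditioning set.
  P2: blocked at chain node Adherence ∈ conditioning set.
  P3: blocked at fork node Adherence ∈ conditioning set.
{Adherence} contains no descendant of Outcome and blocks every backdoor path.
No other singleton works — e.g. {Biomarker} leaves P2 open — so {Adherence} is the unique smallest valid adjustment set.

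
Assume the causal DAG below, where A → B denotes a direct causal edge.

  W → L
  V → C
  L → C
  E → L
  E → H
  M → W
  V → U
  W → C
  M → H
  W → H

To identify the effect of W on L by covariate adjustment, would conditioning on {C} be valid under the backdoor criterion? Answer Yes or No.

No

Backdoor paths from W to L (paths whose first edge points into W):
  P1: W <- M -> H <- E -> L
Condition 1 (no descendant of W in the set): FAILS — C is a descendant of W.
Condition 2 (every backdoor path blocked by {C}):
  P1: blocked at collider H (neither it nor any descendant is in the conditioning set).
{C} does not satisfy the backdoor criterion.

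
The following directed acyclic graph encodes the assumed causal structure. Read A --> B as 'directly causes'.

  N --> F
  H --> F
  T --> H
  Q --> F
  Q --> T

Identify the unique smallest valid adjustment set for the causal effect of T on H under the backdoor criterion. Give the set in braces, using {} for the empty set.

Variables eligible for adjustment (non-descendants of T, excluding T and H): {N, Q}.
Backdoor paths from T to H:
  P1: T <- Q -> F <- H
Each backdoor path contains an unconditioned collider, so every path is already blocked with the empty conditioning set:
  P1: blocked at collider F (neither it nor any descendant is in the conditioning set).
The empty set is therefore the unique smallest valid set.

{}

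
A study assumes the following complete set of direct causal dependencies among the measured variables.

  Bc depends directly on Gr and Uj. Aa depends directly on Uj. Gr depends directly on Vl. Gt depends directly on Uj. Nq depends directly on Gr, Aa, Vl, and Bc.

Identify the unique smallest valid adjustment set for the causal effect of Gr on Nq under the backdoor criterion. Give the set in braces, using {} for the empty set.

Variables eligible for adjustment (non-descendants of Gr, excluding Gr and Nq): {Aa, Gt, Uj, Vl}.
Backdoor paths from Gr to Nq:
  P1: Gr <- Vl -> Nq
The empty set is not sufficient: P1 (Gr <- Vl -> Nq) has no collider blocking it and no conditioned non-collider, so it is open.
Try {Vl}:
  P1: blocked at fork node Vl ∈ conditioning set.
{Vl} contains no descendant of Gr and blocks every backdoor path.
No other singleton works — e.g. {Uj} leaves P1 open — so {Vl} is the unique smallest valid adjustment set.

{Vl}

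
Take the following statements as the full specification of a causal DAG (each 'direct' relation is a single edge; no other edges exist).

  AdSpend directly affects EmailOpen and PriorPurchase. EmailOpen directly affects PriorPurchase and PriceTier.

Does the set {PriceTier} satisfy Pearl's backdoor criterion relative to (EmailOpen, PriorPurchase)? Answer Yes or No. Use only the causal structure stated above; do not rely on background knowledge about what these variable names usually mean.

Backdoor paths from EmailOpen to PriorPurchase (paths whose first edge points into EmailOpen):
  P1: EmailOpen <- AdSpend -> PriorPurchase
Condition 1 (no descendant of EmailOpen in the set): FAILS — PriceTier is a descendant of EmailOpen.
Condition 2 (every backdoor path blocked by {PriceTier}):
  P1: open — no interior node is in the conditioning set.
{PriceTier} does not satisfy the backdoor criterion.

No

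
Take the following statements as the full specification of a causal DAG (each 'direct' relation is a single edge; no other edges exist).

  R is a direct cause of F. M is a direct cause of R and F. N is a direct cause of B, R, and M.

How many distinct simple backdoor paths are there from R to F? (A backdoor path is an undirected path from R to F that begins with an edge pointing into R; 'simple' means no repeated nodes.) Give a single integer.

A backdoor path from R to F is any simple undirected path whose first edge points into R (i.e. leaves R via a parent).
Parents of R: {M, N}.
Enumerating:
  P1: R <- N -> M -> F
  P2: R <- M -> F
That exhausts the simple backdoor paths. Count: 2.

2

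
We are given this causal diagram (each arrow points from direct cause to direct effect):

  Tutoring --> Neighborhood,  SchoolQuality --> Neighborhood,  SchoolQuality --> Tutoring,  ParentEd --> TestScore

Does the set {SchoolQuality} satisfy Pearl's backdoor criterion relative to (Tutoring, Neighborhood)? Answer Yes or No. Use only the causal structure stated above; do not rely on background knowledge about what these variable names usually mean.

Backdoor paths from Tutoring to Neighborhood (paths whose first edge points into Tutoring):
  P1: Tutoring <- SchoolQuality -> Neighborhood
Condition 1 (no descendant of Tutoring in the set): holds — descendants of Tutoring are {Neighborhood}; none are in {SchoolQuality}.
Condition 2 (every backdoor path blocked by {SchoolQuality}):
  P1: blocked at fork node SchoolQuality ∈ conditioning set.
{SchoolQuality} satisfies the backdoor criterion.

Yes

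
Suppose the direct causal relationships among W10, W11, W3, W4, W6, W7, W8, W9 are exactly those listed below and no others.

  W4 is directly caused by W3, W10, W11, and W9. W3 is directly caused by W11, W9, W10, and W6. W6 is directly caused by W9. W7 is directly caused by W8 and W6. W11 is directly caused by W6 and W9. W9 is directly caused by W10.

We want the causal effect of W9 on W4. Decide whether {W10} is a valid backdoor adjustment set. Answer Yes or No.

Backdoor paths from W9 to W4 (paths whose first edge points into W9):
  P1: W9 <- W10 -> W3 <- W6 -> W11 -> W4
  P2: W9 <- W10 -> W3 <- W11 -> W4
  P3: W9 <- W10 -> W3 -> W4
  P4: W9 <- W10 -> W4
Condition 1 (no descendant of W9 in the set): holds — descendants of W9 are {W11, W3, W4, W6, W7}; none are in {W10}.
Condition 2 (every backdoor path blocked by {W10}):
  P1: blocked at fork node W10 ∈ conditioning set.
  P2: blocked at fork node W10 ∈ conditioning set.
  P3: blocked at fork node W10 ∈ conditioning set.
  P4: blocked at fork node W10 ∈ conditioning set.
{W10} satisfies the backdoor criterion.

Yes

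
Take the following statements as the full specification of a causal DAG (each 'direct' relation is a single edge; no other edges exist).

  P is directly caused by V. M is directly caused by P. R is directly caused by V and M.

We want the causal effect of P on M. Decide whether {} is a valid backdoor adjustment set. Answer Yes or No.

Yes

Backdoor paths from P to M (paths whose first edge points into P):
  P1: P <- V -> R <- M
Condition 1 (no descendant of P in the set): holds — descendants of P are {M, R}; none are in {}.
Condition 2 (every backdoor path blocked by {}):
  P1: blocked at collider R (neither it nor any descendant is in the conditioning set).
{} satisfies the backdoor criterion.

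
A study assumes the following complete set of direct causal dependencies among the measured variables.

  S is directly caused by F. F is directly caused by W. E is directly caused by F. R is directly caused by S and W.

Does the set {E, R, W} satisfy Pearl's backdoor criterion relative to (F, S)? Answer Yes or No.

Backdoor paths from F to S (paths whose first edge points into F):
  P1: F <- W -> R <- S
Condition 1 (no descendant of F in the set): FAILS — E and R are descendants of F.
Condition 2 (every backdoor path blocked by {E, R, W}):
  P1: blocked at fork node W ∈ conditioning set.
{E, R, W} does not satisfy the backdoor criterion.

No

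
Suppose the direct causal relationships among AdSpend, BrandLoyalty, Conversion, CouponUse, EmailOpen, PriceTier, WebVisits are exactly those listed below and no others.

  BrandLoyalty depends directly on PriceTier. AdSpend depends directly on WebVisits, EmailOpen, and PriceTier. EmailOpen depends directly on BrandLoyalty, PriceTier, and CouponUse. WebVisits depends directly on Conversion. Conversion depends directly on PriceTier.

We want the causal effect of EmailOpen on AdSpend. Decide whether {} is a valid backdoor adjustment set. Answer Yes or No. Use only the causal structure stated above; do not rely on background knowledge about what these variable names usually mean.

Backdoor paths from EmailOpen to AdSpend (paths whose first edge points into EmailOpen):
  P1: EmailOpen <- PriceTier -> Conversion -> WebVisits -> AdSpend
  P2: EmailOpen <- PriceTier -> AdSpend
  P3: EmailOpen <- BrandLoyalty <- PriceTier -> Conversion -> WebVisits -> AdSpend
  P4: EmailOpen <- BrandLoyalty <- PriceTier -> AdSpend
Condition 1 (no descendant of EmailOpen in the set): holds — descendants of EmailOpen are {AdSpend}; none are in {}.
Condition 2 (every backdoor path blocked by {}):
  P1: open — no interior node is in the conditioning set.
  P2: open — no interior node is in the conditioning set.
  P3: open — no interior node is in the conditioning set.
  P4: open — no interior node is in the conditioning set.
{} does not satisfy the backdoor criterion.

No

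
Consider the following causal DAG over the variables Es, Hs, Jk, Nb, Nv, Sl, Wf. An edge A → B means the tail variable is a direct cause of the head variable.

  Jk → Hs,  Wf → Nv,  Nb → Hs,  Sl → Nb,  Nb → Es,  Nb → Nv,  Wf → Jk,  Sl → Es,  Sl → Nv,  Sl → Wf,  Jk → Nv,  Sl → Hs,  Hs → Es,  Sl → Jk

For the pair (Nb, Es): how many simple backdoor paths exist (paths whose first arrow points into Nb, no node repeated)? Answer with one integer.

7

A backdoor path from Nb to Es is any simple undirected path whose first edge points into Nb (i.e. leaves Nb via a parent).
Parents of Nb: {Sl}.
Enumerating:
  P1: Nb <- Sl -> Wf -> Jk -> Hs -> Es
  P2: Nb <- Sl -> Wf -> Nv <- Jk -> Hs -> Es
  P3: Nb <- Sl -> Jk -> Hs -> Es
  P4: Nb <- Sl -> Hs -> Es
  P5: Nb <- Sl -> Es
  P6: Nb <- Sl -> Nv <- Wf -> Jk -> Hs -> Es
  P7: Nb <- Sl -> Nv <- Jk -> Hs -> Es
That exhausts the simple backdoor paths. Count: 7.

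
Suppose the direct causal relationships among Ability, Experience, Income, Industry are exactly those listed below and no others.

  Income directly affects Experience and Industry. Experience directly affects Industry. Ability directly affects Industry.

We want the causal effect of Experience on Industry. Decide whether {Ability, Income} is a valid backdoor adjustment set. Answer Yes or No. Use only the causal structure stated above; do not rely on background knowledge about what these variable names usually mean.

Backdoor paths from Experience to Industry (paths whose first edge points into Experience):
  P1: Experience <- Income -> Industry
Condition 1 (no descendant of Experience in the set): holds — descendants of Experience are {Industry}; none are in {Ability, Income}.
Condition 2 (every backdoor path blocked by {Ability, Income}):
  P1: blocked at fork node Income ∈ conditioning set.
{Ability, Income} satisfies the backdoor criterion.

Yes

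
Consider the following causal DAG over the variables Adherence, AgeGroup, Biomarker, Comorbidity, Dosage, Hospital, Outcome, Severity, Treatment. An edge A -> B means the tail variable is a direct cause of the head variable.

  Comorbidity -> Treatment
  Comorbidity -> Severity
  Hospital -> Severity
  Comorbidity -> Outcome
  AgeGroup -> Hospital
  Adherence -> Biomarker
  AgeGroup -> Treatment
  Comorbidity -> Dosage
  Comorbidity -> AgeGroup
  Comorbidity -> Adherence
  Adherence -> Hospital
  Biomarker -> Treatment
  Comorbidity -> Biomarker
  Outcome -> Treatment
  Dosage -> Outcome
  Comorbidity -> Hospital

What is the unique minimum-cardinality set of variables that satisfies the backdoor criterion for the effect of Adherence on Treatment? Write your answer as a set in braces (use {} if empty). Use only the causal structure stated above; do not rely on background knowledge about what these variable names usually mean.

{Comorbidity}

Variables eligible for adjustment (non-descendants of Adherence, excluding Adherence and Treatment): {AgeGroup, Comorbidity, Dosage, Outcome}.
Backdoor paths from Adherence to Treatment:
  P1: Adherence <- Comorbidity -> AgeGroup -> Treatment
  P2: Adherence <- Comorbidity -> Dosage -> Outcome -> Treatment
  P3: Adherence <- Comorbidity -> Outcome -> Treatment
  P4: Adherence <- Comorbidity -> Biomarker -> Treatment
  P5: Adherence <- Comorbidity -> Hospital <- AgeGroup -> Treatment
  P6: Adherence <- Comorbidity -> Severity <- Hospital <- AgeGroup -> Treatment
  P7: Adherence <- Comorbidity -> Treatment
The empty set is not sufficient: P1 (Adherence <- Comorbidity -> AgeGroup -> Treatment) has no collider blocking it and no conditioned non-collider, so it is open.
Try {Comorbidity}:
  P1: blocked at fork node Comorbidity ∈ conditioning set.
  P2: blocked at fork node Comorbidity ∈ conditioning set.
  P3: blocked at fork node Comorbidity ∈ conditioning set.
  P4: blocked at fork node Comorbidity ∈ conditioning set.
  P5: blocked at fork node Comorbidity ∈ conditioning set.
  P6: blocked at fork node Comorbidity ∈ conditioning set.
  P7: blocked at fork node Comorbidity ∈ conditioning set.
{Comorbidity} contains no descendant of Adherence and blocks every backdoor path.
No other singleton works — e.g. {AgeGroup} leaves P2 open — so {Comorbidity} is the unique smallest valid adjustment set.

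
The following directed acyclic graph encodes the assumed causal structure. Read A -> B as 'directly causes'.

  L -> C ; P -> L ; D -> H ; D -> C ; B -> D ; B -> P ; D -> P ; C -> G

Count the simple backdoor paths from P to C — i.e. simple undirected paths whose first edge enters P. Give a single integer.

2

A backdoor path from P to C is any simple undirected path whose first edge points into P (i.e. leaves P via a parent).
Parents of P: {B, D}.
Enumerating:
  P1: P <- B -> D -> C
  P2: P <- D -> C
That exhausts the simple backdoor paths. Count: 2.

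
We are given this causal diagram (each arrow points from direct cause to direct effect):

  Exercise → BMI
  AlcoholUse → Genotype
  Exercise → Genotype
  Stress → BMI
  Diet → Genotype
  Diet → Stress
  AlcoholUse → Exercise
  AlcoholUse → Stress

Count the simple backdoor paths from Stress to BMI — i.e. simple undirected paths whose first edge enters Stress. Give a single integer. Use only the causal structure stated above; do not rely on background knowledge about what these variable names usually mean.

4

A backdoor path from Stress to BMI is any simple undirected path whose first edge points into Stress (i.e. leaves Stress via a parent).
Parents of Stress: {AlcoholUse, Diet}.
Enumerating:
  P1: Stress <- AlcoholUse -> Exercise -> BMI
  P2: Stress <- AlcoholUse -> Genotype <- Exercise -> BMI
  P3: Stress <- Diet -> Genotype <- AlcoholUse -> Exercise -> BMI
  P4: Stress <- Diet -> Genotype <- Exercise -> BMI
That exhausts the simple backdoor paths. Count: 4.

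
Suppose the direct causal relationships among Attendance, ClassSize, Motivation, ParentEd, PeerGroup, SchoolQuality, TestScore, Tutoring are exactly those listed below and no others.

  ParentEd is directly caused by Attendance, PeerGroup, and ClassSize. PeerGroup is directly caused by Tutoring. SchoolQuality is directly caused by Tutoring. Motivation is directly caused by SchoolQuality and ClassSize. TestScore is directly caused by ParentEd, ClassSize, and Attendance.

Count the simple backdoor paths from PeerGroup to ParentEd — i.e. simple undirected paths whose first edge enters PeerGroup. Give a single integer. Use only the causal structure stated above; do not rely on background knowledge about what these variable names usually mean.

3

A backdoor path from PeerGroup to ParentEd is any simple undirected path whose first edge points into PeerGroup (i.e. leaves PeerGroup via a parent).
Parents of PeerGroup: {Tutoring}.
Enumerating:
  P1: PeerGroup <- Tutoring -> SchoolQuality -> Motivation <- ClassSize -> ParentEd
  P2: PeerGroup <- Tutoring -> SchoolQuality -> Motivation <- ClassSize -> TestScore <- Attendance -> ParentEd
  P3: PeerGroup <- Tutoring -> SchoolQuality -> Motivation <- ClassSize -> TestScore <- ParentEd
That exhausts the simple backdoor paths. Count: 3.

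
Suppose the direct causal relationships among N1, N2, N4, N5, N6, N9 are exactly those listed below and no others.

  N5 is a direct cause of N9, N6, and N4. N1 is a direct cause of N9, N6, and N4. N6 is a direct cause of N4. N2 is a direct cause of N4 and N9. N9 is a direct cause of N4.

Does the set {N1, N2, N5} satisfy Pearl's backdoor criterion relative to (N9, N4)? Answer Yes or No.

Backdoor paths from N9 to N4 (paths whose first edge points into N9):
  P1: N9 <- N1 -> N6 <- N5 -> N4
  P2: N9 <- N1 -> N6 -> N4
  P3: N9 <- N1 -> N4
  P4: N9 <- N2 -> N4
  P5: N9 <- N5 -> N6 <- N1 -> N4
  P6: N9 <- N5 -> N6 -> N4
  P7: N9 <- N5 -> N4
Condition 1 (no descendant of N9 in the set): holds — descendants of N9 are {N4}; none are in {N1, N2, N5}.
Condition 2 (every backdoor path blocked by {N1, N2, N5}):
  P1: blocked at fork node N1 ∈ conditioning set.
  P2: blocked at fork node N1 ∈ conditioning set.
  P3: blocked at fork node N1 ∈ conditioning set.
  P4: blocked at fork node N2 ∈ conditioning set.
  P5: blocked at fork node N5 ∈ conditioning set.
  P6: blocked at fork node N5 ∈ conditioning set.
  P7: blocked at fork node N5 ∈ conditioning set.
{N1, N2, N5} satisfies the backdoor criterion.

Yes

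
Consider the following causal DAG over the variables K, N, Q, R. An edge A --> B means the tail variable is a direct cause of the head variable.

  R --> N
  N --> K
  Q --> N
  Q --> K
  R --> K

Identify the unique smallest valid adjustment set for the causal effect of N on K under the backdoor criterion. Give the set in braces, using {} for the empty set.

Variables eligible for adjustment (non-descendants of N, excluding N and K): {Q, R}.
Backdoor paths from N to K:
  P1: N <- R -> K
  P2: N <- Q -> K
The empty set is not sufficient: P1 (N <- R -> K) has no collider blocking it and no conditioned non-collider, so it is open.
Try {Q, R}:
  P1: blocked at fork node R ∈ conditioning set.
  P2: blocked at fork node Q ∈ conditioning set.
{Q, R} contains no descendant of N and blocks every backdoor path.
Every element of {Q, R} is needed (dropping Q leaves P2 open; dropping R leaves P1 open), so no proper subset is valid.
Among all size-2 subsets of the eligible variables, only {Q, R} blocks every backdoor path, so it is the unique smallest valid adjustment set.

{Q, R}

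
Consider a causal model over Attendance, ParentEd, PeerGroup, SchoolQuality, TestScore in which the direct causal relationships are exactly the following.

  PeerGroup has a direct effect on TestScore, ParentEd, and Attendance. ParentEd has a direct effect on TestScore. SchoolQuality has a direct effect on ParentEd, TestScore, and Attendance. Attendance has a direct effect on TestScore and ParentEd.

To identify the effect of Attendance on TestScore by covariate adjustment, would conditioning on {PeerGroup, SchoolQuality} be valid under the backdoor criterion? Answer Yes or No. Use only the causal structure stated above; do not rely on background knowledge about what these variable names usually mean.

Yes

Backdoor paths from Attendance to TestScore (paths whose first edge points into Attendance):
  P1: Attendance <- PeerGroup -> ParentEd <- SchoolQuality -> TestScore
  P2: Attendance <- PeerGroup -> ParentEd -> TestScore
  P3: Attendance <- PeerGroup -> TestScore
  P4: Attendance <- SchoolQuality -> ParentEd <- PeerGroup -> TestScore
  P5: Attendance <- SchoolQuality -> ParentEd -> TestScore
  P6: Attendance <- SchoolQuality -> TestScore
Condition 1 (no descendant of Attendance in the set): holds — descendants of Attendance are {ParentEd, TestScore}; none are in {PeerGroup, SchoolQuality}.
Condition 2 (every backdoor path blocked by {PeerGroup, SchoolQuality}):
  P1: blocked at fork node PeerGroup ∈ conditioning set.
  P2: blocked at fork node PeerGroup ∈ conditioning set.
  P3: blocked at fork node PeerGroup ∈ conditioning set.
  P4: blocked at fork node SchoolQuality ∈ conditioning set.
  P5: blocked at fork node SchoolQuality ∈ conditioning set.
  P6: blocked at fork node SchoolQuality ∈ conditioning set.
{PeerGroup, SchoolQuality} satisfies the backdoor criterion.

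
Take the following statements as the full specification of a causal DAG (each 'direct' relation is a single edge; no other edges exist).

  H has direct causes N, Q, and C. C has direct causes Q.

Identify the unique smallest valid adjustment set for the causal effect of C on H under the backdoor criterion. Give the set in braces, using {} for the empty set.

{Q}

Variables eligible for adjustment (non-descendants of C, excluding C and H): {N, Q}.
Backdoor paths from C to H:
  P1: C <- Q -> H
The empty set is not sufficient: P1 (C <- Q -> H) has no collider blocking it and no conditioned non-collider, so it is open.
Try {Q}:
  P1: blocked at fork node Q ∈ conditioning set.
{Q} contains no descendant of C and blocks every backdoor path.
No other singleton works — e.g. {N} leaves P1 open — so {Q} is the unique smallest valid adjustment set.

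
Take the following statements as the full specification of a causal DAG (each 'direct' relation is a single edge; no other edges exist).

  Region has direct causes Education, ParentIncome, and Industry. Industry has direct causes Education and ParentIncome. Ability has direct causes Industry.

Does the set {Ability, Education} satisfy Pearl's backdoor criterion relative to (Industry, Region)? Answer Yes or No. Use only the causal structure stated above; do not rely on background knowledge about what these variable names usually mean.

No

Backdoor paths from Industry to Region (paths whose first edge points into Industry):
  P1: Industry <- Education -> Region
  P2: Industry <- ParentIncome -> Region
Condition 1 (no descendant of Industry in the set): FAILS — Ability is a descendant of Industry.
Condition 2 (every backdoor path blocked by {Ability, Education}):
  P1: blocked at fork node Education ∈ conditioning set.
  P2: open — no interior node is in the conditioning set.
{Ability, Education} does not satisfy the backdoor criterion.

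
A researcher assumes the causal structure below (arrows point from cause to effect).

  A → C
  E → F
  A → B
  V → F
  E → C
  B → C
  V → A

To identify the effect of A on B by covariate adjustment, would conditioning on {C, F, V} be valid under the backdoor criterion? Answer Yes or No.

No

Backdoor paths from A to B (paths whose first edge points into A):
  P1: A <- V -> F <- E -> C <- B
Condition 1 (no descendant of A in the set): FAILS — C is a descendant of A.
Condition 2 (every backdoor path blocked by {C, F, V}):
  P1: blocked at fork node V ∈ conditioning set.
{C, F, V} does not satisfy the backdoor criterion.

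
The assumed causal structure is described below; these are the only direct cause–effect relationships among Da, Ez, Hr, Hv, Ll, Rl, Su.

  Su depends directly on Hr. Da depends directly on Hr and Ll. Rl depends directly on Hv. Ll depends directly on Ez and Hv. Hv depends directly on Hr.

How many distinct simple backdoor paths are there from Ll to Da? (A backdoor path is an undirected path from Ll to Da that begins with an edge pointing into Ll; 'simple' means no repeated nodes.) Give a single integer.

A backdoor path from Ll to Da is any simple undirected path whose first edge points into Ll (i.e. leaves Ll via a parent).
Parents of Ll: {Ez, Hv}.
Enumerating:
  P1: Ll <- Hv <- Hr -> Da
That exhausts the simple backdoor paths. Count: 1.

1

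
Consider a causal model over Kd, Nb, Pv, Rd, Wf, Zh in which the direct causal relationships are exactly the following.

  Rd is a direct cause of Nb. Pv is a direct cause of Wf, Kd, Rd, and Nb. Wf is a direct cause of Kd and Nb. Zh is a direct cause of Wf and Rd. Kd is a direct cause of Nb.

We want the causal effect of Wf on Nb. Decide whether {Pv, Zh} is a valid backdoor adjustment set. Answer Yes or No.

Yes

Backdoor paths from Wf to Nb (paths whose first edge points into Wf):
  P1: Wf <- Zh -> Rd <- Pv -> Kd -> Nb
  P2: Wf <- Zh -> Rd <- Pv -> Nb
  P3: Wf <- Zh -> Rd -> Nb
  P4: Wf <- Pv -> Kd -> Nb
  P5: Wf <- Pv -> Rd -> Nb
  P6: Wf <- Pv -> Nb
Condition 1 (no descendant of Wf in the set): holds — descendants of Wf are {Kd, Nb}; none are in {Pv, Zh}.
Condition 2 (every backdoor path blocked by {Pv, Zh}):
  P1: blocked at fork node Zh ∈ conditioning set.
  P2: blocked at fork node Zh ∈ conditioning set.
  P3: blocked at fork node Zh ∈ conditioning set.
  P4: blocked at fork node Pv ∈ conditioning set.
  P5: blocked at fork node Pv ∈ conditioning set.
  P6: blocked at fork node Pv ∈ conditioning set.
{Pv, Zh} satisfies the backdoor criterion.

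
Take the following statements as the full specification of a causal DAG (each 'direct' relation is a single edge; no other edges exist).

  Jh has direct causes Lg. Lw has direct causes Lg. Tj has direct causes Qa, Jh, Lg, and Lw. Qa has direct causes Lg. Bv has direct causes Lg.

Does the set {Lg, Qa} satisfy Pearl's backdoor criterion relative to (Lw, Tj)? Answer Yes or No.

Yes

Backdoor paths from Lw to Tj (paths whose first edge points into Lw):
  P1: Lw <- Lg -> Qa -> Tj
  P2: Lw <- Lg -> Jh -> Tj
  P3: Lw <- Lg -> Tj
Condition 1 (no descendant of Lw in the set): holds — descendants of Lw are {Tj}; none are in {Lg, Qa}.
Condition 2 (every backdoor path blocked by {Lg, Qa}):
  P1: blocked at fork node Lg ∈ conditioning set.
  P2: blocked at fork node Lg ∈ conditioning set.
  P3: blocked at fork node Lg ∈ conditioning set.
{Lg, Qa} satisfies the backdoor criterion.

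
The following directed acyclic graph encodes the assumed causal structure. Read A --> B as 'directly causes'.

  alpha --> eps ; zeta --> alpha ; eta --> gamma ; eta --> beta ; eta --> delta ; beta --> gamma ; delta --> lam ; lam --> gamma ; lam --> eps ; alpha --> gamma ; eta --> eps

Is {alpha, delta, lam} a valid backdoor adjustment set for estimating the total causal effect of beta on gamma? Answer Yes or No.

Backdoor paths from beta to gamma (paths whose first edge points into beta):
  P1: beta <- eta -> delta -> lam -> gamma
  P2: beta <- eta -> delta -> lam -> eps <- alpha -> gamma
  P3: beta <- eta -> gamma
  P4: beta <- eta -> eps <- alpha -> gamma
  P5: beta <- eta -> eps <- lam -> gamma
Condition 1 (no descendant of beta in the set): holds — descendants of beta are {gamma}; none are in {alpha, delta, lam}.
Condition 2 (every backdoor path blocked by {alpha, delta, lam}):
  P1: blocked at chain node delta ∈ conditioning set.
  P2: blocked at chain node delta ∈ conditioning set.
  P3: open — no interior node is in the conditioning set.
  P4: blocked at collider eps (neither it nor any descendant is in the conditioning set).
  P5: blocked at collider eps (neither it nor any descendant is in the conditioning set).
{alpha, delta, lam} does not satisfy the backdoor criterion.

No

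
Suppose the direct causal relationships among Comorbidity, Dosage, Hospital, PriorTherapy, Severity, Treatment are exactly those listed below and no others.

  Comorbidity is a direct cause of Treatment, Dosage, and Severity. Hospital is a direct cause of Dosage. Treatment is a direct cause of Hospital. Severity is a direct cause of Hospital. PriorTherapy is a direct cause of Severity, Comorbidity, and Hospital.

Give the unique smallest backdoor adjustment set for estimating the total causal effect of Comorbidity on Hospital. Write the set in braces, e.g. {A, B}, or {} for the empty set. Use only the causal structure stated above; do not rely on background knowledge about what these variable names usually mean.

{PriorTherapy}

Variables eligible for adjustment (non-descendants of Comorbidity, excluding Comorbidity and Hospital): {PriorTherapy}.
Backdoor paths from Comorbidity to Hospital:
  P1: Comorbidity <- PriorTherapy -> Severity -> Hospital
  P2: Comorbidity <- PriorTherapy -> Hospital
The empty set is not sufficient: P1 (Comorbidity <- PriorTherapy -> Severity -> Hospital) has no collider blocking it and no conditioned non-collider, so it is open.
Try {PriorTherapy}:
  P1: blocked at fork node PriorTherapy ∈ conditioning set.
  P2: blocked at fork node PriorTherapy ∈ conditioning set.
{PriorTherapy} contains no descendant of Comorbidity and blocks every backdoor path.
{PriorTherapy} is the unique smallest valid adjustment set.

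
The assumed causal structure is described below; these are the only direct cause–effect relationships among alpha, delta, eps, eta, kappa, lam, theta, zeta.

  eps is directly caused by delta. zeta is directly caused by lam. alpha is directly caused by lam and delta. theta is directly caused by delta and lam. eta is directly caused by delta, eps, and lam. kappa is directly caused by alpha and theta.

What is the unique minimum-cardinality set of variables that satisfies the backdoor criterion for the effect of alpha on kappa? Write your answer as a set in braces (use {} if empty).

Variables eligible for adjustment (non-descendants of alpha, excluding alpha and kappa): {delta, eps, eta, lam, theta, zeta}.
Backdoor paths from alpha to kappa:
  P1: alpha <- delta -> eps -> eta <- lam -> theta -> kappa
  P2: alpha <- delta -> theta -> kappa
  P3: alpha <- delta -> eta <- lam -> theta -> kappa
  P4: alpha <- lam -> theta -> kappa
  P5: alpha <- lam -> eta <- delta -> theta -> kappa
  P6: alpha <- lam -> eta <- eps <- delta -> theta -> kappa
The empty set is not sufficient: P2 (alpha <- delta -> theta -> kappa) has no collider blocking it and no conditioned non-collider, so it is open.
Try {theta}:
  P1: blocked at collider eta (neither it nor any descendant is in the conditioning set).
  P2: blocked at chain node theta ∈ conditioning set.
  P3: blocked at collider eta (neither it nor any descendant is in the conditioning set).
  P4: blocked at chain node theta ∈ conditioning set.
  P5: blocked at collider eta (neither it nor any descendant is in the conditioning set).
  P6: blocked at collider eta (neither it nor any descendant is in the conditioning set).
{theta} contains no descendant of alpha and blocks every backdoor path.
No other singleton works — e.g. {delta} leaves P4 open — so {theta} is the unique smallest valid adjustment set.

{theta}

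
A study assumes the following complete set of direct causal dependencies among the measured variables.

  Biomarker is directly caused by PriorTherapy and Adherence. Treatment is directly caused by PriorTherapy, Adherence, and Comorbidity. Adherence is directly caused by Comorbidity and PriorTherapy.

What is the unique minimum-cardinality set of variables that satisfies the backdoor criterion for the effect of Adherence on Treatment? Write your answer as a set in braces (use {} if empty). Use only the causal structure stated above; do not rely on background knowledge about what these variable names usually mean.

{Comorbidity, PriorTherapy}

Variables eligible for adjustment (non-descendants of Adherence, excluding Adherence and Treatment): {Comorbidity, PriorTherapy}.
Backdoor paths from Adherence to Treatment:
  P1: Adherence <- PriorTherapy -> Treatment
  P2: Adherence <- Comorbidity -> Treatment
The empty set is not sufficient: P1 (Adherence <- PriorTherapy -> Treatment) has no collider blocking it and no conditioned non-collider, so it is open.
Try {Comorbidity, PriorTherapy}:
  P1: blocked at fork node PriorTherapy ∈ conditioning set.
  P2: blocked at fork node Comorbidity ∈ conditioning set.
{Comorbidity, PriorTherapy} contains no descendant of Adherence and blocks every backdoor path.
Every element of {Comorbidity, PriorTherapy} is needed (dropping Comorbidity leaves P2 open; dropping PriorTherapy leaves P1 open), so no proper subset is valid.
Among all size-2 subsets of the eligible variables, only {Comorbidity, PriorTherapy} blocks every backdoor path, so it is the unique smallest valid adjustment set.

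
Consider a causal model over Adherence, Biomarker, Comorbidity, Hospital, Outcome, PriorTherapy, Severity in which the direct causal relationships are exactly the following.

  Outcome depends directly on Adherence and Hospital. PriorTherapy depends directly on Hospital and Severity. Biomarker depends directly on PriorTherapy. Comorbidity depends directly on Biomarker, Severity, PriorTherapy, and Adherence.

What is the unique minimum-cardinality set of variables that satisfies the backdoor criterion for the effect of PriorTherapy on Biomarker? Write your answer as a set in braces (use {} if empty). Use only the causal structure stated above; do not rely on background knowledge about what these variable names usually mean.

Variables eligible for adjustment (non-descendants of PriorTherapy, excluding PriorTherapy and Biomarker): {Adherence, Hospital, Outcome, Severity}.
Backdoor paths from PriorTherapy to Biomarker:
  P1: PriorTherapy <- Hospital -> Outcome <- Adherence -> Comorbidity <- Biomarker
  P2: PriorTherapy <- Severity -> Comorbidity <- Biomarker
Each backdoor path contains an unconditioned collider, so every path is already blocked with the empty conditioning set:
  P1: blocked at collider Outcome (neither it nor any descendant is in the conditioning set).
  P2: blocked at collider Comorbidity (neither it nor any descendant is in the conditioning set).
The empty set is therefore the unique smallest valid set.

{}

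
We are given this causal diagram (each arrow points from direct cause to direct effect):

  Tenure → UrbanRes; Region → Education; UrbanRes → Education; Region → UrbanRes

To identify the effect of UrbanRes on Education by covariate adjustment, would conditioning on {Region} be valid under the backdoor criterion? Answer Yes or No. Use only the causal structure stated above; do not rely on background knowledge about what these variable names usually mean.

Yes

Backdoor paths from UrbanRes to Education (paths whose first edge points into UrbanRes):
  P1: UrbanRes <- Region -> Education
Condition 1 (no descendant of UrbanRes in the set): holds — descendants of UrbanRes are {Education}; none are in {Region}.
Condition 2 (every backdoor path blocked by {Region}):
  P1: blocked at fork node Region ∈ conditioning set.
{Region} satisfies the backdoor criterion.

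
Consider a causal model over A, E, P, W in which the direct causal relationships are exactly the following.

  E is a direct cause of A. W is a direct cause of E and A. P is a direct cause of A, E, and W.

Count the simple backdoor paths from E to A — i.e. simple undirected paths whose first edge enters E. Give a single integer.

A backdoor path from E to A is any simple undirected path whose first edge points into E (i.e. leaves E via a parent).
Parents of E: {P, W}.
Enumerating:
  P1: E <- P -> W -> A
  P2: E <- P -> A
  P3: E <- W <- P -> A
  P4: E <- W -> A
That exhausts the simple backdoor paths. Count: 4.

4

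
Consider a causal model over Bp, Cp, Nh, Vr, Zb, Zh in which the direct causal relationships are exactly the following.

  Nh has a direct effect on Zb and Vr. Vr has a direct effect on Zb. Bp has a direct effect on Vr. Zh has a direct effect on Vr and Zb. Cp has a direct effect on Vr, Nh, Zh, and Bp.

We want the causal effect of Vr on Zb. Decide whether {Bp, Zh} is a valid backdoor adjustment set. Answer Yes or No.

Backdoor paths from Vr to Zb (paths whose first edge points into Vr):
  P1: Vr <- Cp -> Zh -> Zb
  P2: Vr <- Cp -> Nh -> Zb
  P3: Vr <- Zh <- Cp -> Nh -> Zb
  P4: Vr <- Zh -> Zb
  P5: Vr <- Nh <- Cp -> Zh -> Zb
  P6: Vr <- Nh -> Zb
  P7: Vr <- Bp <- Cp -> Zh -> Zb
  P8: Vr <- Bp <- Cp -> Nh -> Zb
Condition 1 (no descendant of Vr in the set): holds — descendants of Vr are {Zb}; none are in {Bp, Zh}.
Condition 2 (every backdoor path blocked by {Bp, Zh}):
  P1: blocked at chain node Zh ∈ conditioning set.
  P2: open — no interior node is in the conditioning set.
  P3: blocked at chain node Zh ∈ conditioning set.
  P4: blocked at fork node Zh ∈ conditioning set.
  P5: blocked at chain node Zh ∈ conditioning set.
  P6: open — no interior node is in the conditioning set.
  P7: blocked at chain node Bp ∈ conditioning set.
  P8: blocked at chain node Bp ∈ conditioning set.
{Bp, Zh} does not satisfy the backdoor criterion.

No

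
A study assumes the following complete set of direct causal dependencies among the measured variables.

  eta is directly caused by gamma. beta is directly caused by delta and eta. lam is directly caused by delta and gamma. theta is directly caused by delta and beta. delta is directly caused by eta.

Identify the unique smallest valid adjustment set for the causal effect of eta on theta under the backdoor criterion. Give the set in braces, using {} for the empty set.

Variables eligible for adjustment (non-descendants of eta, excluding eta and theta): {gamma}.
Backdoor paths from eta to theta:
  P1: eta <- gamma -> lam <- delta -> beta -> theta
  P2: eta <- gamma -> lam <- delta -> theta
Each backdoor path contains an unconditioned collider, so every path is already blocked with the empty conditioning set:
  P1: blocked at collider lam (neither it nor any descendant is in the conditioning set).
  P2: blocked at collider lam (neither it nor any descendant is in the conditioning set).
The empty set is therefore the unique smallest valid set.

{}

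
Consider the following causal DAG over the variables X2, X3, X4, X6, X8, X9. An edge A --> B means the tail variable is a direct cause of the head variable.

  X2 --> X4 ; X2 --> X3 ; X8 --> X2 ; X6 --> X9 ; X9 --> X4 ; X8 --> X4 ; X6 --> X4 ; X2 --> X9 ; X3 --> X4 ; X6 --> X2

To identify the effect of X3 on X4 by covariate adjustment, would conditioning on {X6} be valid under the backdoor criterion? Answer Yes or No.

Backdoor paths from X3 to X4 (paths whose first edge points into X3):
  P1: X3 <- X2 <- X6 -> X9 -> X4
  P2: X3 <- X2 <- X6 -> X4
  P3: X3 <- X2 <- X8 -> X4
  P4: X3 <- X2 -> X9 <- X6 -> X4
  P5: X3 <- X2 -> X9 -> X4
  P6: X3 <- X2 -> X4
Condition 1 (no descendant of X3 in the set): holds — descendants of X3 are {X4}; none are in {X6}.
Condition 2 (every backdoor path blocked by {X6}):
  P1: blocked at fork node X6 ∈ conditioning set.
  P2: blocked at fork node X6 ∈ conditioning set.
  P3: open — no interior node is in the conditioning set.
  P4: blocked at collider X9 (neither it nor any descendant is in the conditioning set).
  P5: open — no interior node is in the conditioning set.
  P6: open — no interior node is in the conditioning set.
{X6} does not satisfy the backdoor criterion.

No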